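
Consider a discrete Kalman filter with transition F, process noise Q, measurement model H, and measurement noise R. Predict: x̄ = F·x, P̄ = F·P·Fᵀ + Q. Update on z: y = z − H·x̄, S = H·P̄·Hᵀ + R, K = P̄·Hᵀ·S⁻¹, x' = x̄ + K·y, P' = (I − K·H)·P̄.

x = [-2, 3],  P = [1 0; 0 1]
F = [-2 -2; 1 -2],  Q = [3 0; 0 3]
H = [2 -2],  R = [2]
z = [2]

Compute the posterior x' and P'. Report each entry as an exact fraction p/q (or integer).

x̄ = F·x = [-2, -8]
P̄ = F·P·Fᵀ + Q = [11 2; 2 8]
y = z − H·x̄ = [-10]
S = H·P̄·Hᵀ + R = [62]
K = P̄·Hᵀ·S⁻¹ = [9/31; -6/31]
x' = x̄ + K·y = [-152/31, -188/31]
P' = (I − K·H)·P̄ = [179/31 170/31; 170/31 176/31]

x' = [-152/31, -188/31]
P' = [179/31 170/31; 170/31 176/31]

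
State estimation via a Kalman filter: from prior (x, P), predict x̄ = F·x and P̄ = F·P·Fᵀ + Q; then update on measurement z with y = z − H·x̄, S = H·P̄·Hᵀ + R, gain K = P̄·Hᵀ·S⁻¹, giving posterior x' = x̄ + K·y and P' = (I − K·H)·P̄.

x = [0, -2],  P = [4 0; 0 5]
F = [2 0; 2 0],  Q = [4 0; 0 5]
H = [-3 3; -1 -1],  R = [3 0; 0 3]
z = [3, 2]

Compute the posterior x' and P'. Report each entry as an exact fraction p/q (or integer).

x̄ = F·x = [0, 0]
P̄ = F·P·Fᵀ + Q = [20 16; 16 21]
y = z − H·x̄ = [3, 2]
S = H·P̄·Hᵀ + R = [84 -3; -3 76]
K = P̄·Hᵀ·S⁻¹ = [-4/25 -12/25; 343/2125 -1021/2125]
x' = x̄ + K·y = [-36/25, -1013/2125]
P' = (I − K·H)·P̄ = [4/5 16/25; 16/25 1703/2125]

x' = [-36/25, -1013/2125]
P' = [4/5 16/25; 16/25 1703/2125]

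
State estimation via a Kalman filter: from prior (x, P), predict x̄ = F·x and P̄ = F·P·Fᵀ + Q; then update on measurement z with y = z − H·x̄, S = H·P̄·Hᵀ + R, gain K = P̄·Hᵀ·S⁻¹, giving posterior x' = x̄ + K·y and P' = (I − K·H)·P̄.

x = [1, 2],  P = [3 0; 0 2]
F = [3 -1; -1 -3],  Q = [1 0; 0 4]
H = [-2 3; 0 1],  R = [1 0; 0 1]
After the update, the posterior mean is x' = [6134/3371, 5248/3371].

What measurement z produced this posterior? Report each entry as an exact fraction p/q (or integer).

z = [1, 2]

x̄ = F·x = [1, -7]
P̄ = F·P·Fᵀ + Q = [30 -3; -3 25]
S = H·P̄·Hᵀ + R = [382 81; 81 26]
K = P̄·Hᵀ·S⁻¹ = [-1551/3371 4443/3371; 81/3371 2989/3371]
x' − x̄ = [2763/3371, 28845/3371] = K·y
y = (KᵀK)⁻¹·Kᵀ·(x' − x̄) = [24, 9]
z = y + H·x̄ = [24, 9] + [-23, -7] = [1, 2]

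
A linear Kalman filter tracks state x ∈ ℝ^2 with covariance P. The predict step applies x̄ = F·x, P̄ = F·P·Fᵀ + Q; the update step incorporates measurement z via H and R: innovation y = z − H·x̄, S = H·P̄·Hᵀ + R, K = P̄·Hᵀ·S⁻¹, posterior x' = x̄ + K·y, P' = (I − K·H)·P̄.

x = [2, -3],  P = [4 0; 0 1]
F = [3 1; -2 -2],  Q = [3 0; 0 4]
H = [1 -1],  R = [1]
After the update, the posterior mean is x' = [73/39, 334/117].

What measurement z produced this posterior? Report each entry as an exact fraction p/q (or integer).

z = [-1]

x̄ = F·x = [3, 2]
P̄ = F·P·Fᵀ + Q = [40 -26; -26 24]
S = H·P̄·Hᵀ + R = [117]
K = P̄·Hᵀ·S⁻¹ = [22/39; -50/117]
x' − x̄ = [-44/39, 100/117] = K·y
y = (KᵀK)⁻¹·Kᵀ·(x' − x̄) = [-2]
z = y + H·x̄ = [-2] + [1] = [-1]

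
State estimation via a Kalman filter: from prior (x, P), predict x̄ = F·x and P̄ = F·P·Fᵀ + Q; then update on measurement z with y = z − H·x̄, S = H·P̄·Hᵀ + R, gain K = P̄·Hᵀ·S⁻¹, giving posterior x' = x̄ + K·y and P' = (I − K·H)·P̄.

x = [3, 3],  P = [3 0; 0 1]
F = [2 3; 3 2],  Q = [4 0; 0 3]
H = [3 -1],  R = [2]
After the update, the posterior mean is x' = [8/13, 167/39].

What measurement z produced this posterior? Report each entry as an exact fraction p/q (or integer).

x̄ = F·x = [15, 15]
P̄ = F·P·Fᵀ + Q = [25 24; 24 34]
S = H·P̄·Hᵀ + R = [117]
K = P̄·Hᵀ·S⁻¹ = [17/39; 38/117]
x' − x̄ = [-187/13, -418/39] = K·y
y = (KᵀK)⁻¹·Kᵀ·(x' − x̄) = [-33]
z = y + H·x̄ = [-33] + [30] = [-3]

z = [-3]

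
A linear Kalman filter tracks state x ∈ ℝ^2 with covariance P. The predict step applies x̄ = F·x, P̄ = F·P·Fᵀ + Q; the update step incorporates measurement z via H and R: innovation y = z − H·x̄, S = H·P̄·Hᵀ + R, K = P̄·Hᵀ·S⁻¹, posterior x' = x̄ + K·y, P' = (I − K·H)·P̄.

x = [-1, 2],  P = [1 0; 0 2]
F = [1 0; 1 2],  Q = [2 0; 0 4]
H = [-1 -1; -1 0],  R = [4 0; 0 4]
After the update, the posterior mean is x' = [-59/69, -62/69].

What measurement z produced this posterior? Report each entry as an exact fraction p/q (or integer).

z = [3, -1]

x̄ = F·x = [-1, 3]
P̄ = F·P·Fᵀ + Q = [3 1; 1 13]
S = H·P̄·Hᵀ + R = [22 4; 4 7]
K = P̄·Hᵀ·S⁻¹ = [-8/69 -25/69; -47/69 17/69]
x' − x̄ = [10/69, -269/69] = K·y
y = (KᵀK)⁻¹·Kᵀ·(x' − x̄) = [5, -2]
z = y + H·x̄ = [5, -2] + [-2, 1] = [3, -1]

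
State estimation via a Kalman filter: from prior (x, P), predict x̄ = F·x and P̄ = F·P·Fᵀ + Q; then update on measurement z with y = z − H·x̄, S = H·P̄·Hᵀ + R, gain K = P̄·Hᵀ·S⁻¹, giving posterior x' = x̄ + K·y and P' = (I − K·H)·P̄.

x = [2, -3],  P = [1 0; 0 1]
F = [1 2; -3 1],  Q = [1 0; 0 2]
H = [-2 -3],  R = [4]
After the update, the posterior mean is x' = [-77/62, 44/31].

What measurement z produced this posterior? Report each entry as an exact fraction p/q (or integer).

z = [-3]

x̄ = F·x = [-4, -9]
P̄ = F·P·Fᵀ + Q = [6 -1; -1 12]
S = H·P̄·Hᵀ + R = [124]
K = P̄·Hᵀ·S⁻¹ = [-9/124; -17/62]
x' − x̄ = [171/62, 323/31] = K·y
y = (KᵀK)⁻¹·Kᵀ·(x' − x̄) = [-38]
z = y + H·x̄ = [-38] + [35] = [-3]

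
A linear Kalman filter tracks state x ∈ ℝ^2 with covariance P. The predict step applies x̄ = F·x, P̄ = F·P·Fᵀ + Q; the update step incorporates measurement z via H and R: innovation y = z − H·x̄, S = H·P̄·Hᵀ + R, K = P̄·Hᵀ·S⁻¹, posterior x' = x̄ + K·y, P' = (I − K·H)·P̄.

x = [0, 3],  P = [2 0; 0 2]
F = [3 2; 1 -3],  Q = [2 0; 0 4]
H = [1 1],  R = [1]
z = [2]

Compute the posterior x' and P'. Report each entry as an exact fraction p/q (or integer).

x̄ = F·x = [6, -9]
P̄ = F·P·Fᵀ + Q = [28 -6; -6 24]
y = z − H·x̄ = [5]
S = H·P̄·Hᵀ + R = [41]
K = P̄·Hᵀ·S⁻¹ = [22/41; 18/41]
x' = x̄ + K·y = [356/41, -279/41]
P' = (I − K·H)·P̄ = [664/41 -642/41; -642/41 660/41]

x' = [356/41, -279/41]
P' = [664/41 -642/41; -642/41 660/41]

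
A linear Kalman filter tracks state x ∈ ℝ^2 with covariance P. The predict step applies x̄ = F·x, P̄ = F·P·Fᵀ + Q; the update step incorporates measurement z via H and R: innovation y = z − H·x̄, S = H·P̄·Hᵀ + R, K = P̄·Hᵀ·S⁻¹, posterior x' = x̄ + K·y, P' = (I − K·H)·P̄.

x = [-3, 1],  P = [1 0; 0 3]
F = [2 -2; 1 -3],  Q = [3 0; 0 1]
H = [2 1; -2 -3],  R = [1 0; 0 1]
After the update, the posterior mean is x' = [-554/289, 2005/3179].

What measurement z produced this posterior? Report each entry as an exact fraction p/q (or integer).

z = [-3, 2]

x̄ = F·x = [-8, -6]
P̄ = F·P·Fᵀ + Q = [19 20; 20 29]
S = H·P̄·Hᵀ + R = [186 -323; -323 578]
K = P̄·Hᵀ·S⁻¹ = [10/17 46/289; -67/187 -1335/3179]
x' − x̄ = [1758/289, 21079/3179] = K·y
y = (KᵀK)⁻¹·Kᵀ·(x' − x̄) = [19, -32]
z = y + H·x̄ = [19, -32] + [-22, 34] = [-3, 2]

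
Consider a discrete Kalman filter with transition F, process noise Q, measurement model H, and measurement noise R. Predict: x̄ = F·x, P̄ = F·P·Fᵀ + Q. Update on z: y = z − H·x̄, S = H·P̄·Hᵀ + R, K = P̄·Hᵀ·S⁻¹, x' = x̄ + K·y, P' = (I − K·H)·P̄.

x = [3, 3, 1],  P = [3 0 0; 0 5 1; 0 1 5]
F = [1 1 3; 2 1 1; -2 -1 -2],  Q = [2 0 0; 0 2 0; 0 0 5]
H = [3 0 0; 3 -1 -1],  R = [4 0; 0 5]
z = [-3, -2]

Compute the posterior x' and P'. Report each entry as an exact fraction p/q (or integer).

x̄ = F·x = [9, 10, -11]
P̄ = F·P·Fᵀ + Q = [61 30 -46; 30 26 -30; -46 -30 46]
y = z − H·x̄ = [-30, -30]
S = H·P̄·Hᵀ + R = [553 597; 597 662]
K = P̄·Hᵀ·S⁻¹ = [2343/9677 796/9677; 3462/9677 -1748/9677; 582/9677 -2776/9677]
x' = x̄ + K·y = [-7077/9677, 45350/9677, -40627/9677]
P' = (I − K·H)·P̄ = [3124/9677 4616/9677 776/9677; 4616/9677 104334/9677 -81746/9677; 776/9677 -81746/9677 97954/9677]

x' = [-7077/9677, 45350/9677, -40627/9677]
P' = [3124/9677 4616/9677 776/9677; 4616/9677 104334/9677 -81746/9677; 776/9677 -81746/9677 97954/9677]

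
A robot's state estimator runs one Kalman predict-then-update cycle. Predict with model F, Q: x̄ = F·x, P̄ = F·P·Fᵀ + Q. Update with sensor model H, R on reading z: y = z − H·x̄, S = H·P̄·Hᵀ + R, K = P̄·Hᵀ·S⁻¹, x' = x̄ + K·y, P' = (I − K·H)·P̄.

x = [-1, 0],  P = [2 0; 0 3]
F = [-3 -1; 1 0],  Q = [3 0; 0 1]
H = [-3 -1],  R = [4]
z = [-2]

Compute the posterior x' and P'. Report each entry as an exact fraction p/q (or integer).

x' = [15/17, -97/187]
P' = [12/17 -12/17; -12/17 336/187]

x̄ = F·x = [3, -1]
P̄ = F·P·Fᵀ + Q = [24 -6; -6 3]
y = z − H·x̄ = [6]
S = H·P̄·Hᵀ + R = [187]
K = P̄·Hᵀ·S⁻¹ = [-6/17; 15/187]
x' = x̄ + K·y = [15/17, -97/187]
P' = (I − K·H)·P̄ = [12/17 -12/17; -12/17 336/187]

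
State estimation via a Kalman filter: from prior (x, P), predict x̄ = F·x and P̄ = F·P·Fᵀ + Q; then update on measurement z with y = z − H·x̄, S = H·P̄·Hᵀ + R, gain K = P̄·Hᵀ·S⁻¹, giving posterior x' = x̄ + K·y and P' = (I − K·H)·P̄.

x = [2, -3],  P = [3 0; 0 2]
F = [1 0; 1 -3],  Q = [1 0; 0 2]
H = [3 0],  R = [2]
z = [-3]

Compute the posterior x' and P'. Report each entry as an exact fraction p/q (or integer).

x' = [-16/19, 337/38]
P' = [4/19 3/19; 3/19 793/38]

x̄ = F·x = [2, 11]
P̄ = F·P·Fᵀ + Q = [4 3; 3 23]
y = z − H·x̄ = [-9]
S = H·P̄·Hᵀ + R = [38]
K = P̄·Hᵀ·S⁻¹ = [6/19; 9/38]
x' = x̄ + K·y = [-16/19, 337/38]
P' = (I − K·H)·P̄ = [4/19 3/19; 3/19 793/38]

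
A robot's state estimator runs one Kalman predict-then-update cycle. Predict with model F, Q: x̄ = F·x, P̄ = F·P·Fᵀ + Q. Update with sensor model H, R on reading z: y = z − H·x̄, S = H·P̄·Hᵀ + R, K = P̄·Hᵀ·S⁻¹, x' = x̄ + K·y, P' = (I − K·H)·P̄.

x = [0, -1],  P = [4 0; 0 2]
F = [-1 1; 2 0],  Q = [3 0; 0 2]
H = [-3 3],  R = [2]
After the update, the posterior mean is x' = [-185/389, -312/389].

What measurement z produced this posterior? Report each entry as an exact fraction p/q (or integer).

x̄ = F·x = [-1, 0]
P̄ = F·P·Fᵀ + Q = [9 -8; -8 18]
S = H·P̄·Hᵀ + R = [389]
K = P̄·Hᵀ·S⁻¹ = [-51/389; 78/389]
x' − x̄ = [204/389, -312/389] = K·y
y = (KᵀK)⁻¹·Kᵀ·(x' − x̄) = [-4]
z = y + H·x̄ = [-4] + [3] = [-1]

z = [-1]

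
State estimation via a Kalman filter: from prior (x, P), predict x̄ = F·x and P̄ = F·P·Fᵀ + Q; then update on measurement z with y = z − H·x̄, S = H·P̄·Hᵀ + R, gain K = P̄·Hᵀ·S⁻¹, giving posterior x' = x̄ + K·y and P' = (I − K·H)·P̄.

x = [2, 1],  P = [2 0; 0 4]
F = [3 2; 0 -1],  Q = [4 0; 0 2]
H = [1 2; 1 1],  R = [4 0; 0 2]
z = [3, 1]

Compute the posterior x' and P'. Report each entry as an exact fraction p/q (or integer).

x' = [53/43, 1/2]
P' = [284/43 -4; -4 3]

x̄ = F·x = [8, -1]
P̄ = F·P·Fᵀ + Q = [38 -8; -8 6]
y = z − H·x̄ = [-3, -6]
S = H·P̄·Hᵀ + R = [34 26; 26 30]
K = P̄·Hᵀ·S⁻¹ = [-15/43 56/43; 1/2 -1/2]
x' = x̄ + K·y = [53/43, 1/2]
P' = (I − K·H)·P̄ = [284/43 -4; -4 3]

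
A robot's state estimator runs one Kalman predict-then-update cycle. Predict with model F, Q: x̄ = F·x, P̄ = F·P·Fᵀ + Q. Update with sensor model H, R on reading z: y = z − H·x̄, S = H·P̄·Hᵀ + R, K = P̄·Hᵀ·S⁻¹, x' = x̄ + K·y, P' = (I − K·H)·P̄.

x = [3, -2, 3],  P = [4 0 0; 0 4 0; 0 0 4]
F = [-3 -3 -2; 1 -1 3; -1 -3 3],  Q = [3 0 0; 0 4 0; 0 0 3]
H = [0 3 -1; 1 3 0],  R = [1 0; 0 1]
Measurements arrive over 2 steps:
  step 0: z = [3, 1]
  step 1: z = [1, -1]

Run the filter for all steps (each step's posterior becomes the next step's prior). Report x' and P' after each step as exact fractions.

step 0: x' = [-40369/13156, 347/253, 597/572], P' = [56623/6578 -687/253 -4221/572; -687/253 244/253 29/11; -4221/572 29/11 4651/572]
step 1: x' = [-529551/1515980, -824239/4547940, -307774/227397], P' = [143232571/20465730 -7704242/3410955 -51576101/8186292; -7704242/3410955 635107/757990 6412685/2728764; -51576101/8186292 6412685/2728764 61661473/8186292]

step 0: x̄ = F·x = [-9, 14, 12]
step 0: P̄ = F·P·Fᵀ + Q = [91 -24 24; -24 48 44; 24 44 79]
step 0: y = z − H·x̄ = [-27, -32]
step 0: S = H·P̄·Hᵀ + R = [248 204; 204 380]
step 0: K = P̄·Hᵀ·S⁻¹ = [-10089/13156 3037/6578; 65/253 45/253; -127/572 303/572]
step 0: x' = x̄ + K·y = [-40369/13156, 347/253, 597/572]
step 0: P' = (I − K·H)·P̄ = [56623/6578 -687/253 -4221/572; -687/253 244/253 29/11; -4221/572 29/11 4651/572]
step 1: x̄ = F·x = [39513/13156, -4305/3289, 1055/506]
step 1: P̄ = F·P·Fᵀ + Q = [104473/6578 -118387/13156 -3159/1012; -118387/13156 422161/13156 41755/1012; -3159/1012 41755/1012 74885/1012]
step 1: y = z − H·x̄ = [4193/598, -1009/13156]
step 1: S = H·P̄·Hᵀ + R = [34755/299 84405/598; 84405/598 3311229/13156]
step 1: K = P̄·Hᵀ·S⁻¹ = [-19472207/40931460 2753/12366; 2232353/13643820 1051/4122; -986827/2046573 4636/6183]
step 1: x' = x̄ + K·y = [-529551/1515980, -824239/4547940, -307774/227397]
step 1: P' = (I − K·H)·P̄ = [143232571/20465730 -7704242/3410955 -51576101/8186292; -7704242/3410955 635107/757990 6412685/2728764; -51576101/8186292 6412685/2728764 61661473/8186292]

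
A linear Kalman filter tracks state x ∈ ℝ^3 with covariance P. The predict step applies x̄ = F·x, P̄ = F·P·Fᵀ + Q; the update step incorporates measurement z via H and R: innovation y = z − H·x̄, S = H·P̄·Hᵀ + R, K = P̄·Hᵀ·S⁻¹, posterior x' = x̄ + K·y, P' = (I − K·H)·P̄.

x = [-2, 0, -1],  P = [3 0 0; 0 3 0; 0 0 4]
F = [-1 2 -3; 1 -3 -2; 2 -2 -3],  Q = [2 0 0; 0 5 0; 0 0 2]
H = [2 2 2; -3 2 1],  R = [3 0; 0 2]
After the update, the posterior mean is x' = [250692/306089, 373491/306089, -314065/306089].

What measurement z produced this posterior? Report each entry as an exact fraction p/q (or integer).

x̄ = F·x = [5, 0, -1]
P̄ = F·P·Fᵀ + Q = [53 3 18; 3 51 48; 18 48 62]
S = H·P̄·Hᵀ + R = [1219 220; 220 793]
K = P̄·Hᵀ·S⁻¹ = [147064/918267 -197125/918267; 43584/306089 42333/306089; 180128/918267 70456/918267]
x' − x̄ = [-1279753/306089, 373491/306089, -7976/306089] = K·y
y = (KᵀK)⁻¹·Kᵀ·(x' − x̄) = [-6, 15]
z = y + H·x̄ = [-6, 15] + [8, -16] = [2, -1]

z = [2, -1]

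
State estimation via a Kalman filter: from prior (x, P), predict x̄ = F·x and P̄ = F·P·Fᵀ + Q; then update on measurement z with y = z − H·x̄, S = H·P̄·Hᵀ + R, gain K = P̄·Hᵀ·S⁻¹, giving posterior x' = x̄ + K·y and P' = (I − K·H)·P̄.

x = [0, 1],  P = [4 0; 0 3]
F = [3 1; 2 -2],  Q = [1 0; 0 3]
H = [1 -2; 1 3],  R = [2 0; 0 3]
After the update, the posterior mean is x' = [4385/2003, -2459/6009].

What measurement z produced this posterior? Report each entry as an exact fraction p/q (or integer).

z = [3, 1]

x̄ = F·x = [1, -2]
P̄ = F·P·Fᵀ + Q = [40 18; 18 31]
S = H·P̄·Hᵀ + R = [94 -128; -128 430]
K = P̄·Hᵀ·S⁻¹ = [1146/2003 779/2003; -1178/6009 2401/12018]
x' − x̄ = [2382/2003, 9559/6009] = K·y
y = (KᵀK)⁻¹·Kᵀ·(x' − x̄) = [-2, 6]
z = y + H·x̄ = [-2, 6] + [5, -5] = [3, 1]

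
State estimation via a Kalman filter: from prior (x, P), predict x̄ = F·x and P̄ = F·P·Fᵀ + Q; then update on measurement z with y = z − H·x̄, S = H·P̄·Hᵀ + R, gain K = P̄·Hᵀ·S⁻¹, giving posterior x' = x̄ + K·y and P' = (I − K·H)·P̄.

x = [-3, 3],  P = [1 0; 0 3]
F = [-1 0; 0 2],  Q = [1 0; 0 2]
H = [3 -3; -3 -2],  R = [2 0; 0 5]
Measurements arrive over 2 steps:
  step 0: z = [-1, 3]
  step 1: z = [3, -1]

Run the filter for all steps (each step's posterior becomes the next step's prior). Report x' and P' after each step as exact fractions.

step 0: x' = [-1017/3589, -138/3589], P' = [752/3589 462/3589; 462/3589 952/3589]
step 1: x' = [438009/777773, -315792/777773], P' = [147012/777773 84282/777773; 84282/777773 186402/777773]

step 0: x̄ = F·x = [3, 6]
step 0: P̄ = F·P·Fᵀ + Q = [2 0; 0 14]
step 0: y = z − H·x̄ = [8, 24]
step 0: S = H·P̄·Hᵀ + R = [146 66; 66 79]
step 0: K = P̄·Hᵀ·S⁻¹ = [435/3589 -636/3589; -735/3589 -658/3589]
step 0: x' = x̄ + K·y = [-1017/3589, -138/3589]
step 0: P' = (I − K·H)·P̄ = [752/3589 462/3589; 462/3589 952/3589]
step 1: x̄ = F·x = [1017/3589, -276/3589]
step 1: P̄ = F·P·Fᵀ + Q = [4341/3589 -924/3589; -924/3589 10986/3589]
step 1: y = z − H·x̄ = [6888/3589, -1090/3589]
step 1: S = H·P̄·Hᵀ + R = [161753/3589 24075/3589; 24075/3589 89870/3589]
step 1: K = P̄·Hᵀ·S⁻¹ = [94095/777773 -121920/777773; -153180/777773 -125130/777773]
step 1: x' = x̄ + K·y = [438009/777773, -315792/777773]
step 1: P' = (I − K·H)·P̄ = [147012/777773 84282/777773; 84282/777773 186402/777773]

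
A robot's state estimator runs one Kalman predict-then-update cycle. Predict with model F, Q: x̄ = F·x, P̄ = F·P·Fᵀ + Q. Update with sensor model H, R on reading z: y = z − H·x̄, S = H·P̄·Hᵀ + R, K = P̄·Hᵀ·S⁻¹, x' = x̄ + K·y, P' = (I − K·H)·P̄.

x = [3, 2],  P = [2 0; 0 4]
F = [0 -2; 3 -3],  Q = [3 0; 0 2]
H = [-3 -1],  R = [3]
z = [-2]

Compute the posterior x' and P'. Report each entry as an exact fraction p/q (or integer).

x' = [-55/34, 115/17]
P' = [545/374 -696/187; -696/187 2280/187]

x̄ = F·x = [-4, 3]
P̄ = F·P·Fᵀ + Q = [19 24; 24 56]
y = z − H·x̄ = [-11]
S = H·P̄·Hᵀ + R = [374]
K = P̄·Hᵀ·S⁻¹ = [-81/374; -64/187]
x' = x̄ + K·y = [-55/34, 115/17]
P' = (I − K·H)·P̄ = [545/374 -696/187; -696/187 2280/187]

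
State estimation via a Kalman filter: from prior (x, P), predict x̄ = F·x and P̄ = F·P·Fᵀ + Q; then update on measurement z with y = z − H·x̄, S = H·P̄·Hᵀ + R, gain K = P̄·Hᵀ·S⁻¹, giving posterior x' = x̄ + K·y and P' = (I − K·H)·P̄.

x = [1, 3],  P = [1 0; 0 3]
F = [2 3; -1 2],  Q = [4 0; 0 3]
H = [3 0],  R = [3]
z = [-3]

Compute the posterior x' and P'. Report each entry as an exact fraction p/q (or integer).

x̄ = F·x = [11, 5]
P̄ = F·P·Fᵀ + Q = [35 16; 16 16]
y = z − H·x̄ = [-36]
S = H·P̄·Hᵀ + R = [318]
K = P̄·Hᵀ·S⁻¹ = [35/106; 8/53]
x' = x̄ + K·y = [-47/53, -23/53]
P' = (I − K·H)·P̄ = [35/106 8/53; 8/53 464/53]

x' = [-47/53, -23/53]
P' = [35/106 8/53; 8/53 464/53]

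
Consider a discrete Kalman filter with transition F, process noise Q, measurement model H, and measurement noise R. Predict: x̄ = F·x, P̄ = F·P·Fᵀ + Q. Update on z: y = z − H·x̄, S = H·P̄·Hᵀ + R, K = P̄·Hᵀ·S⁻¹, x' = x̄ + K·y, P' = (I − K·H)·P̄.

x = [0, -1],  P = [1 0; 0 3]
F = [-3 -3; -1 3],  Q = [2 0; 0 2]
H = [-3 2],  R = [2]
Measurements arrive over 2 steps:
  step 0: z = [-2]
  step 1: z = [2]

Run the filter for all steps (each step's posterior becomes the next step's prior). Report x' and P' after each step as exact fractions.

step 0: x' = [75/376, -135/188], P' = [583/188 417/94; 417/94 321/47]
step 1: x' = [-220285/165957, -45050/45261], P' = [60158/55319 20786/15087; 20786/15087 98942/45261]

step 0: x̄ = F·x = [3, -3]
step 0: P̄ = F·P·Fᵀ + Q = [38 -24; -24 30]
step 0: y = z − H·x̄ = [13]
step 0: S = H·P̄·Hᵀ + R = [752]
step 0: K = P̄·Hᵀ·S⁻¹ = [-81/376; 33/188]
step 0: x' = x̄ + K·y = [75/376, -135/188]
step 0: P' = (I − K·H)·P̄ = [583/188 417/94; 417/94 321/47]
step 1: x̄ = F·x = [585/376, -885/376]
step 1: P̄ = F·P·Fᵀ + Q = [32191/188 -14811/188; -14811/188 7511/188]
step 1: y = z − H·x̄ = [91/8]
step 1: S = H·P̄·Hᵀ + R = [10593/4]
step 1: K = P̄·Hᵀ·S⁻¹ = [-895/3531; 115/963]
step 1: x' = x̄ + K·y = [-220285/165957, -45050/45261]
step 1: P' = (I − K·H)·P̄ = [60158/55319 20786/15087; 20786/15087 98942/45261]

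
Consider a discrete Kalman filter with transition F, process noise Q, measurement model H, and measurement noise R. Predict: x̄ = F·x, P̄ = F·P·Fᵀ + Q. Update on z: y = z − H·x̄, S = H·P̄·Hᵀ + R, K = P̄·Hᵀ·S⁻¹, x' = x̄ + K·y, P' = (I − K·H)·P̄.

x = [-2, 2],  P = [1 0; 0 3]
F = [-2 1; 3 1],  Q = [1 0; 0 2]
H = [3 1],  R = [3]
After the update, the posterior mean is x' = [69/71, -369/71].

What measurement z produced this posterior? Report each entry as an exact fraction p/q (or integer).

z = [-3]

x̄ = F·x = [6, -4]
P̄ = F·P·Fᵀ + Q = [8 -3; -3 14]
S = H·P̄·Hᵀ + R = [71]
K = P̄·Hᵀ·S⁻¹ = [21/71; 5/71]
x' − x̄ = [-357/71, -85/71] = K·y
y = (KᵀK)⁻¹·Kᵀ·(x' − x̄) = [-17]
z = y + H·x̄ = [-17] + [14] = [-3]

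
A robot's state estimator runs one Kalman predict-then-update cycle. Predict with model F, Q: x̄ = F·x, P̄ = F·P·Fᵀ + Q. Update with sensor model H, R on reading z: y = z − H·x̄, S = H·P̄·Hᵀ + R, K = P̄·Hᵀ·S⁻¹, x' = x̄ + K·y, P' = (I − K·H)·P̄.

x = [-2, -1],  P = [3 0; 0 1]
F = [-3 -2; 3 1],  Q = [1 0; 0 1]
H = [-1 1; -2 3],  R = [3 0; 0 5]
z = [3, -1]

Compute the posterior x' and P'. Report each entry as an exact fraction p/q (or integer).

x' = [-25/727, 131/727]
P' = [816/727 783/1454; 783/1454 957/1454]

x̄ = F·x = [8, -7]
P̄ = F·P·Fᵀ + Q = [32 -29; -29 29]
y = z − H·x̄ = [18, 36]
S = H·P̄·Hᵀ + R = [122 296; 296 742]
K = P̄·Hᵀ·S⁻¹ = [-283/1454 -183/1454; 29/727 261/1454]
x' = x̄ + K·y = [-25/727, 131/727]
P' = (I − K·H)·P̄ = [816/727 783/1454; 783/1454 957/1454]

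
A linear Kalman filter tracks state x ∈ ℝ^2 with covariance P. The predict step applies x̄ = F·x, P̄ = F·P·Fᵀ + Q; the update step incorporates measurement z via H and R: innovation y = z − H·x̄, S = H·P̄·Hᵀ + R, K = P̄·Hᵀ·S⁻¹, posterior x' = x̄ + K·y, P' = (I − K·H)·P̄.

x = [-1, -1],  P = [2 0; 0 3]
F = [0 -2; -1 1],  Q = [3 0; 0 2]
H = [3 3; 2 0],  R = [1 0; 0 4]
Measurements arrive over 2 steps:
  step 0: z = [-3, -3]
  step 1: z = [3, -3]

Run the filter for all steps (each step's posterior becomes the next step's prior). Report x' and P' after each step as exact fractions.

step 0: x' = [-1015/727, 609/1454], P' = [636/727 -627/727; -627/727 697/727]
step 1: x' = [-556503/401794, 477482/200897], P' = [166744/200897 -164423/200897; -164423/200897 183791/200897]

step 0: x̄ = F·x = [2, 0]
step 0: P̄ = F·P·Fᵀ + Q = [15 -6; -6 7]
step 0: y = z − H·x̄ = [-9, -7]
step 0: S = H·P̄·Hᵀ + R = [91 54; 54 64]
step 0: K = P̄·Hᵀ·S⁻¹ = [27/727 318/727; 210/727 -627/1454]
step 0: x' = x̄ + K·y = [-1015/727, 609/1454]
step 0: P' = (I − K·H)·P̄ = [636/727 -627/727; -627/727 697/727]
step 1: x̄ = F·x = [-609/727, 2639/1454]
step 1: P̄ = F·P·Fᵀ + Q = [4969/727 -2648/727; -2648/727 4041/727]
step 1: y = z − H·x̄ = [99/1454, -963/727]
step 1: S = H·P̄·Hᵀ + R = [34153/727 13926/727; 13926/727 22784/727]
step 1: K = P̄·Hᵀ·S⁻¹ = [6963/200897 83372/200897; 58104/200897 -164423/401794]
step 1: x' = x̄ + K·y = [-556503/401794, 477482/200897]
step 1: P' = (I − K·H)·P̄ = [166744/200897 -164423/200897; -164423/200897 183791/200897]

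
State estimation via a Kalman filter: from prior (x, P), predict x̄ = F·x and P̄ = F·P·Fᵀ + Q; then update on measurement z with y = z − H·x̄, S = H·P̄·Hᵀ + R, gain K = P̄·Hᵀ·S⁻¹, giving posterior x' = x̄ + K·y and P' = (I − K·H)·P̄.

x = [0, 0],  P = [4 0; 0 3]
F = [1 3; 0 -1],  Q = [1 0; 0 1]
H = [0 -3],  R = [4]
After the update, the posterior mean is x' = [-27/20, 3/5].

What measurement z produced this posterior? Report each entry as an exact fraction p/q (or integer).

z = [-2]

x̄ = F·x = [0, 0]
P̄ = F·P·Fᵀ + Q = [32 -9; -9 4]
S = H·P̄·Hᵀ + R = [40]
K = P̄·Hᵀ·S⁻¹ = [27/40; -3/10]
x' − x̄ = [-27/20, 3/5] = K·y
y = (KᵀK)⁻¹·Kᵀ·(x' − x̄) = [-2]
z = y + H·x̄ = [-2] + [0] = [-2]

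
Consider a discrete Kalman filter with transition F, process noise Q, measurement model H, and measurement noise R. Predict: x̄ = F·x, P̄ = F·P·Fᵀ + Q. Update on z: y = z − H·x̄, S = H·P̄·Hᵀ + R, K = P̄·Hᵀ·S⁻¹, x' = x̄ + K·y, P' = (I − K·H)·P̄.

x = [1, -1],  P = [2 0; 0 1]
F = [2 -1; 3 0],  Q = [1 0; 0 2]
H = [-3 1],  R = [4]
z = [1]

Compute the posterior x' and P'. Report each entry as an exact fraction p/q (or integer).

x' = [0, 1/3]
P' = [16/7 36/7; 36/7 292/21]

x̄ = F·x = [3, 3]
P̄ = F·P·Fᵀ + Q = [10 12; 12 20]
y = z − H·x̄ = [7]
S = H·P̄·Hᵀ + R = [42]
K = P̄·Hᵀ·S⁻¹ = [-3/7; -8/21]
x' = x̄ + K·y = [0, 1/3]
P' = (I − K·H)·P̄ = [16/7 36/7; 36/7 292/21]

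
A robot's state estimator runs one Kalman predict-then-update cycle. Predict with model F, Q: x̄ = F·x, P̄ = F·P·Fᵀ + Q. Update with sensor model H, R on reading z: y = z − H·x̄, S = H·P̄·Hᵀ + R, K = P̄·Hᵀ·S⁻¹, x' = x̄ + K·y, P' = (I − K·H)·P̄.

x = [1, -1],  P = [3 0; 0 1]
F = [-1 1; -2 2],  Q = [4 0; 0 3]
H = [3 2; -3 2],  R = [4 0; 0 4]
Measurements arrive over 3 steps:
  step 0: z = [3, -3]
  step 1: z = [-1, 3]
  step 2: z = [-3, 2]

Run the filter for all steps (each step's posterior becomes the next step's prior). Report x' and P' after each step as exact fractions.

step 0: x̄ = F·x = [-2, -4]
step 0: P̄ = F·P·Fᵀ + Q = [8 8; 8 19]
step 0: y = z − H·x̄ = [17, -1]
step 0: S = H·P̄·Hᵀ + R = [248 4; 4 56]
step 0: K = P̄·Hᵀ·S⁻¹ = [142/867 -134/867; 427/1734 403/1734]
step 0: x' = x̄ + K·y = [814/867, -40/867]
step 0: P' = (I − K·H)·P̄ = [184/867 8/867; 8/867 415/867]
step 1: x̄ = F·x = [-854/867, -1708/867]
step 1: P̄ = F·P·Fᵀ + Q = [4051/867 1166/867; 1166/867 4933/867]
step 1: y = z − H·x̄ = [5111/867, 3455/867]
step 1: S = H·P̄·Hᵀ + R = [73651/867 -16727/867; -16727/867 45667/867]
step 1: K = P̄·Hᵀ·S⁻¹ = [143371/889166 -138707/889166; 206693/889166 199697/889166]
step 1: x' = x̄ + K·y = [-291702/444583, 131295/444583]
step 1: P' = (I − K·H)·P̄ = [94026/444583 2332/444583; 2332/444583 203195/444583]
step 2: x̄ = F·x = [422997/444583, 845994/444583]
step 2: P̄ = F·P·Fᵀ + Q = [2070889/444583 585114/444583; 585114/444583 2503977/444583]
step 2: y = z − H·x̄ = [-4294728/444583, 466169/444583]
step 2: S = H·P̄·Hᵀ + R = [37453609/444583 -8622093/444583; -8622093/444583 23410873/444583]
step 2: K = P̄·Hᵀ·S⁻¹ = [72744369/451254994 -70403913/451254994; 104805507/451254994 101294823/451254994]
step 2: x' = x̄ + K·y = [-347197017/451254994, -47531331/451254994]
step 2: P' = (I − K·H)·P̄ = [47716094/225627497 1170228/225627497; 1170228/225627497 103050165/225627497]

step 0: x' = [814/867, -40/867], P' = [184/867 8/867; 8/867 415/867]
step 1: x' = [-291702/444583, 131295/444583], P' = [94026/444583 2332/444583; 2332/444583 203195/444583]
step 2: x' = [-347197017/451254994, -47531331/451254994], P' = [47716094/225627497 1170228/225627497; 1170228/225627497 103050165/225627497]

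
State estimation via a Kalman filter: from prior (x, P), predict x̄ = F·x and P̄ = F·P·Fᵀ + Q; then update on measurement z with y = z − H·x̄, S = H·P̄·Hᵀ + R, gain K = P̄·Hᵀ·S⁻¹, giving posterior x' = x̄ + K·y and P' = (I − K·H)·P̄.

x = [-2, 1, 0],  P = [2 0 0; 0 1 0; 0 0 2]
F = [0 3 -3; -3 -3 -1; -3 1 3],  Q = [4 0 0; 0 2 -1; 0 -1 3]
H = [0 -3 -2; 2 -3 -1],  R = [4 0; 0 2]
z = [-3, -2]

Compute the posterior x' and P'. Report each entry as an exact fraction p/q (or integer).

x̄ = F·x = [3, 3, 7]
P̄ = F·P·Fᵀ + Q = [31 -3 -15; -3 31 8; -15 8 40]
y = z − H·x̄ = [20, 8]
S = H·P̄·Hᵀ + R = [539 509; 509 589]
K = P̄·Hᵀ·S⁻¹ = [-20803/58390 26503/58390; -4869/29195 -1096/29195; -1341/5839 227/5839]
x' = x̄ + K·y = [-14433/29195, -18563/29195, 15869/5839]
P' = (I − K·H)·P̄ = [342149/58390 196562/29195 -54808/5839; 196562/29195 257052/29195 -75168/5839; -54808/5839 -75168/5839 115434/5839]

x' = [-14433/29195, -18563/29195, 15869/5839]
P' = [342149/58390 196562/29195 -54808/5839; 196562/29195 257052/29195 -75168/5839; -54808/5839 -75168/5839 115434/5839]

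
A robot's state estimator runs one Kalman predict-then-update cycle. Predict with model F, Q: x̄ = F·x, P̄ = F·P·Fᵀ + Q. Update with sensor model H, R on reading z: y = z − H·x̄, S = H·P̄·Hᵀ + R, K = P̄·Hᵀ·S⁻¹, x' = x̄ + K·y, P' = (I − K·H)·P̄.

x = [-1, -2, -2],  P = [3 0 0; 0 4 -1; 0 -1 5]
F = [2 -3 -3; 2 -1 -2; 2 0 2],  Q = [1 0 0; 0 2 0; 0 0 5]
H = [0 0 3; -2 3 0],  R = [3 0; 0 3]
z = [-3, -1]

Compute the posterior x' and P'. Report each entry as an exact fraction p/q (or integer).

x' = [28627/4034, 17393/4034, -8391/8068]
P' = [139152/2017 92346/2017 -387/4034; 92346/2017 61927/2017 -255/4034; -387/4034 -255/4034 2665/8068]

x̄ = F·x = [10, 4, -6]
P̄ = F·P·Fᵀ + Q = [76 45 -12; 45 34 -6; -12 -6 37]
y = z − H·x̄ = [15, 7]
S = H·P̄·Hᵀ + R = [336 18; 18 73]
K = P̄·Hᵀ·S⁻¹ = [-387/4034 -422/2017; -255/4034 363/2017; 2665/8068 3/4034]
x' = x̄ + K·y = [28627/4034, 17393/4034, -8391/8068]
P' = (I − K·H)·P̄ = [139152/2017 92346/2017 -387/4034; 92346/2017 61927/2017 -255/4034; -387/4034 -255/4034 2665/8068]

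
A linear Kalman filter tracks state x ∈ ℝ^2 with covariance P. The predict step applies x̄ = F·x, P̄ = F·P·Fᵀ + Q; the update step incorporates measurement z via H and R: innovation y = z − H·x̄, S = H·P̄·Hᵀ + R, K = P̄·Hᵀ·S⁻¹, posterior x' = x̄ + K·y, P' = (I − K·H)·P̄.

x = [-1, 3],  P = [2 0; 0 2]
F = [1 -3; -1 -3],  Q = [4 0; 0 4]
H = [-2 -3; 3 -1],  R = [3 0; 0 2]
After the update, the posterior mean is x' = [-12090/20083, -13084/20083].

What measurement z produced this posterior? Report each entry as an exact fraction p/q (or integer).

z = [3, -1]

x̄ = F·x = [-10, -8]
P̄ = F·P·Fᵀ + Q = [24 16; 16 24]
S = H·P̄·Hᵀ + R = [507 -184; -184 146]
K = P̄·Hᵀ·S⁻¹ = [-1856/20083 5364/20083; -5384/20083 -3484/20083]
x' − x̄ = [188740/20083, 147580/20083] = K·y
y = (KᵀK)⁻¹·Kᵀ·(x' − x̄) = [-41, 21]
z = y + H·x̄ = [-41, 21] + [44, -22] = [3, -1]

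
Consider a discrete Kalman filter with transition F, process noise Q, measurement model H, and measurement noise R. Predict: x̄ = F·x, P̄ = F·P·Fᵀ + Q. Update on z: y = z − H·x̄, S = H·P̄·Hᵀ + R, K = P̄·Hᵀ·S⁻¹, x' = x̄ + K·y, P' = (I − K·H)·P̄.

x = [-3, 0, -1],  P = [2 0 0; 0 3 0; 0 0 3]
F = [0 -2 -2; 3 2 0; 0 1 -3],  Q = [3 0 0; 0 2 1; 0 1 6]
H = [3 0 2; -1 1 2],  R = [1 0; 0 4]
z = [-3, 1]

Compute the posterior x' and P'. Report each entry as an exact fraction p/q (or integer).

x̄ = F·x = [2, -9, 3]
P̄ = F·P·Fᵀ + Q = [27 -12 12; -12 32 7; 12 7 36]
y = z − H·x̄ = [-15, 6]
S = H·P̄·Hᵀ + R = [532 89; 89 211]
K = P̄·Hᵀ·S⁻¹ = [7830/34777 -5775/34777; -3268/34777 10938/34777; 16825/104331 26032/104331]
x' = x̄ + K·y = [-82546/34777, -198345/34777, 72270/34777]
P' = (I − K·H)·P̄ = [30204/34777 89886/34777 -41391/34777; 89886/34777 406564/34777 -136463/34777; -41391/34777 -136463/34777 194672/104331]

x' = [-82546/34777, -198345/34777, 72270/34777]
P' = [30204/34777 89886/34777 -41391/34777; 89886/34777 406564/34777 -136463/34777; -41391/34777 -136463/34777 194672/104331]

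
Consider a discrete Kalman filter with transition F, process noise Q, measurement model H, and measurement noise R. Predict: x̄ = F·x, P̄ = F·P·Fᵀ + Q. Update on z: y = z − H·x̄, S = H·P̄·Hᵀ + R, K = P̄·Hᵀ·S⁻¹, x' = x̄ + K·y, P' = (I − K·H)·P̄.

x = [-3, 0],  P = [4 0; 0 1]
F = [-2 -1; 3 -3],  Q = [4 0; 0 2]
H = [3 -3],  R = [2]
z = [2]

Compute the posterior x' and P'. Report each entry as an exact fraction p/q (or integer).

x' = [267/496, -39/248]
P' = [1239/248 609/124; 609/124 313/62]

x̄ = F·x = [6, -9]
P̄ = F·P·Fᵀ + Q = [21 -21; -21 47]
y = z − H·x̄ = [-43]
S = H·P̄·Hᵀ + R = [992]
K = P̄·Hᵀ·S⁻¹ = [63/496; -51/248]
x' = x̄ + K·y = [267/496, -39/248]
P' = (I − K·H)·P̄ = [1239/248 609/124; 609/124 313/62]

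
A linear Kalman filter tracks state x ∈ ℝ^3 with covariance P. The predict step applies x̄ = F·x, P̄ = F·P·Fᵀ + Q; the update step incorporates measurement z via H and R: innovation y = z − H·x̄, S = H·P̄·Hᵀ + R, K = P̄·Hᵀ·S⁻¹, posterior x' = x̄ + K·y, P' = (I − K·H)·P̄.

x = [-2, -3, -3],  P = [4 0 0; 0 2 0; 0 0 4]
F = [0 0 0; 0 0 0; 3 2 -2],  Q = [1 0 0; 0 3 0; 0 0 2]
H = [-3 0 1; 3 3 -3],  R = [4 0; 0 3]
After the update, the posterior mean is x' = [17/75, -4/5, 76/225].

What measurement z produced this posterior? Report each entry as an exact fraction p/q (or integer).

z = [-1, -3]

x̄ = F·x = [0, 0, -6]
P̄ = F·P·Fᵀ + Q = [1 0 0; 0 3 0; 0 0 62]
S = H·P̄·Hᵀ + R = [75 -195; -195 597]
K = P̄·Hᵀ·S⁻¹ = [-67/375 -4/75; 13/50 1/10; 124/1125 -62/225]
x' − x̄ = [17/75, -4/5, 1426/225] = K·y
y = (KᵀK)⁻¹·Kᵀ·(x' − x̄) = [5, -21]
z = y + H·x̄ = [5, -21] + [-6, 18] = [-1, -3]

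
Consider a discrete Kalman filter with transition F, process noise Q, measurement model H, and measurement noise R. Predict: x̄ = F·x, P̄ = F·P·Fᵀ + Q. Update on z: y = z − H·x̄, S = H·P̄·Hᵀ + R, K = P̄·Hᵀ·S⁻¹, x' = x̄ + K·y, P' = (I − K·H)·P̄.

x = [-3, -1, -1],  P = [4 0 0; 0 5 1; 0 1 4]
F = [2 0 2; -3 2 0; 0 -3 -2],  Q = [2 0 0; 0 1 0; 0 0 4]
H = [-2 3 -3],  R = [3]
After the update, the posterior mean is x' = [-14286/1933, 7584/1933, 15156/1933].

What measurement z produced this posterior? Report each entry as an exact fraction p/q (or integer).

x̄ = F·x = [-8, 7, 5]
P̄ = F·P·Fᵀ + Q = [34 -20 -22; -20 57 -34; -22 -34 77]
S = H·P̄·Hᵀ + R = [1933]
K = P̄·Hᵀ·S⁻¹ = [-62/1933; 313/1933; -289/1933]
x' − x̄ = [1178/1933, -5947/1933, 5491/1933] = K·y
y = (KᵀK)⁻¹·Kᵀ·(x' − x̄) = [-19]
z = y + H·x̄ = [-19] + [22] = [3]

z = [3]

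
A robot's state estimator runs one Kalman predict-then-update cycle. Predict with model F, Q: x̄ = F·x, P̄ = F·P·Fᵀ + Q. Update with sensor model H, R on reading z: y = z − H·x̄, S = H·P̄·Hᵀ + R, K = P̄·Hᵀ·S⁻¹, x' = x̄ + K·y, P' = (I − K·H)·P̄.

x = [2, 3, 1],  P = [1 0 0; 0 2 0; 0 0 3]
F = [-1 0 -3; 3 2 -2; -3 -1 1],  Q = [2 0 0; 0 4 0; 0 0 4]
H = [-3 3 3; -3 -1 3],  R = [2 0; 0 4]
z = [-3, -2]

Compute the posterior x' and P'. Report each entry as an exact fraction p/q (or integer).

x̄ = F·x = [-5, 10, -8]
P̄ = F·P·Fᵀ + Q = [30 15 -6; 15 33 -19; -6 -19 18]
y = z − H·x̄ = [-24, 17]
S = H·P̄·Hᵀ + R = [227 237; 237 781]
K = P̄·Hᵀ·S⁻¹ = [-10026/60559 -6495/60559; 14826/60559 -14967/60559; -4926/60559 8551/60559]
x' = x̄ + K·y = [-172586/60559, -4673/60559, -220881/60559]
P' = (I − K·H)·P̄ = [386247/60559 1482/60559 378081/60559; 1482/60559 22380/60559 -11014/60559; 378081/60559 -11014/60559 385811/60559]

x' = [-172586/60559, -4673/60559, -220881/60559]
P' = [386247/60559 1482/60559 378081/60559; 1482/60559 22380/60559 -11014/60559; 378081/60559 -11014/60559 385811/60559]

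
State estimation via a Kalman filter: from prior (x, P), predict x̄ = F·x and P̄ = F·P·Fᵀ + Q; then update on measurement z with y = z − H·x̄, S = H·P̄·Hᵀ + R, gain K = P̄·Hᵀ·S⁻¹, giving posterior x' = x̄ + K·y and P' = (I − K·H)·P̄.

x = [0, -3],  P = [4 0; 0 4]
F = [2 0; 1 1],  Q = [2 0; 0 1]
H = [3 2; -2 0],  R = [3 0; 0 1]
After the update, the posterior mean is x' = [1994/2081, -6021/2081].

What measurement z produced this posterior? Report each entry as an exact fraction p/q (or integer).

z = [-3, -2]

x̄ = F·x = [0, -3]
P̄ = F·P·Fᵀ + Q = [18 8; 8 9]
S = H·P̄·Hᵀ + R = [297 -140; -140 73]
K = P̄·Hᵀ·S⁻¹ = [70/2081 -892/2081; 826/2081 1128/2081]
x' − x̄ = [1994/2081, 222/2081] = K·y
y = (KᵀK)⁻¹·Kᵀ·(x' − x̄) = [3, -2]
z = y + H·x̄ = [3, -2] + [-6, 0] = [-3, -2]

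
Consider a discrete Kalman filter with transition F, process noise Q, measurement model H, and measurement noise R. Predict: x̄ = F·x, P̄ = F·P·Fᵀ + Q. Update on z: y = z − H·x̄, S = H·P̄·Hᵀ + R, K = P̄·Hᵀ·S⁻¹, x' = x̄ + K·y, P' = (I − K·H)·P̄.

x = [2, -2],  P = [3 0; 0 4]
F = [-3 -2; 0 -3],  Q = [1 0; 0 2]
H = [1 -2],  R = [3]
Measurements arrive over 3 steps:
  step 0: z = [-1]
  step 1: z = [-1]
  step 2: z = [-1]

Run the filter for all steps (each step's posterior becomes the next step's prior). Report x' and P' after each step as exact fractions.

step 0: x' = [-258/103, -58/103], P' = [4516/103 2264/103; 2264/103 1210/103]
step 1: x' = [-49825/6904, -5607/1726], P' = [1909177/6904 232091/1726; 232091/1726 57002/863]
step 2: x' = [-12768476/2280961, -5343758/2280961], P' = [759001411/2280961 367543928/2280961; 367543928/2280961 179488762/2280961]

step 0: x̄ = F·x = [-2, 6]
step 0: P̄ = F·P·Fᵀ + Q = [44 24; 24 38]
step 0: y = z − H·x̄ = [13]
step 0: S = H·P̄·Hᵀ + R = [103]
step 0: K = P̄·Hᵀ·S⁻¹ = [-4/103; -52/103]
step 0: x' = x̄ + K·y = [-258/103, -58/103]
step 0: P' = (I − K·H)·P̄ = [4516/103 2264/103; 2264/103 1210/103]
step 1: x̄ = F·x = [890/103, 174/103]
step 1: P̄ = F·P·Fᵀ + Q = [72755/103 27636/103; 27636/103 11096/103]
step 1: y = z − H·x̄ = [-645/103]
step 1: S = H·P̄·Hᵀ + R = [6904/103]
step 1: K = P̄·Hᵀ·S⁻¹ = [17483/6904; 1361/1726]
step 1: x' = x̄ + K·y = [-49825/6904, -5607/1726]
step 1: P' = (I − K·H)·P̄ = [1909177/6904 232091/1726; 232091/1726 57002/863]
step 2: x̄ = F·x = [194331/6904, 16821/1726]
step 2: P̄ = F·P·Fᵀ + Q = [30153929/6904 2772843/1726; 2772843/1726 514744/863]
step 2: y = z − H·x̄ = [-66667/6904]
step 2: S = H·P̄·Hᵀ + R = [2280961/6904]
step 2: K = P̄·Hᵀ·S⁻¹ = [7971185/2280961; 2855468/2280961]
step 2: x' = x̄ + K·y = [-12768476/2280961, -5343758/2280961]
step 2: P' = (I − K·H)·P̄ = [759001411/2280961 367543928/2280961; 367543928/2280961 179488762/2280961]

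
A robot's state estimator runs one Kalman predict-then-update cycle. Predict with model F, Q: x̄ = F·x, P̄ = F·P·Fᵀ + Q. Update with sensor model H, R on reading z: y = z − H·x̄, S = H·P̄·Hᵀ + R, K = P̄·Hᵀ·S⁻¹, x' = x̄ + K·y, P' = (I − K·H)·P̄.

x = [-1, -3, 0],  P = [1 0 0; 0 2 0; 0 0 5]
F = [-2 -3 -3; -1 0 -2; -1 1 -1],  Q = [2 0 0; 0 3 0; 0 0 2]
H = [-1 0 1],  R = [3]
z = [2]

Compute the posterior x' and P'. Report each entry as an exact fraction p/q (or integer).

x̄ = F·x = [11, 1, -2]
P̄ = F·P·Fᵀ + Q = [69 32 11; 32 24 11; 11 11 10]
y = z − H·x̄ = [15]
S = H·P̄·Hᵀ + R = [60]
K = P̄·Hᵀ·S⁻¹ = [-29/30; -7/20; -1/60]
x' = x̄ + K·y = [-7/2, -17/4, -9/4]
P' = (I − K·H)·P̄ = [194/15 117/10 301/30; 117/10 333/20 213/20; 301/30 213/20 599/60]

x' = [-7/2, -17/4, -9/4]
P' = [194/15 117/10 301/30; 117/10 333/20 213/20; 301/30 213/20 599/60]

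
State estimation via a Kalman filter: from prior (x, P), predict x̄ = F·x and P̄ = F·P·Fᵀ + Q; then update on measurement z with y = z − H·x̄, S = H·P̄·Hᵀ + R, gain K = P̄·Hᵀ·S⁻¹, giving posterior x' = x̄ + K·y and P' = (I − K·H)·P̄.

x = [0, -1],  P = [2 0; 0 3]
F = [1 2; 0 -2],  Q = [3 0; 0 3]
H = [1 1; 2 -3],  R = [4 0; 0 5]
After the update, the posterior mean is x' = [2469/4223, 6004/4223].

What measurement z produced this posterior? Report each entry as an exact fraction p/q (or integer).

z = [3, -3]

x̄ = F·x = [-2, 2]
P̄ = F·P·Fᵀ + Q = [17 -12; -12 15]
S = H·P̄·Hᵀ + R = [12 1; 1 352]
K = P̄·Hᵀ·S⁻¹ = [1690/4223 835/4223; 1125/4223 -831/4223]
x' − x̄ = [10915/4223, -2442/4223] = K·y
y = (KᵀK)⁻¹·Kᵀ·(x' − x̄) = [3, 7]
z = y + H·x̄ = [3, 7] + [0, -10] = [3, -3]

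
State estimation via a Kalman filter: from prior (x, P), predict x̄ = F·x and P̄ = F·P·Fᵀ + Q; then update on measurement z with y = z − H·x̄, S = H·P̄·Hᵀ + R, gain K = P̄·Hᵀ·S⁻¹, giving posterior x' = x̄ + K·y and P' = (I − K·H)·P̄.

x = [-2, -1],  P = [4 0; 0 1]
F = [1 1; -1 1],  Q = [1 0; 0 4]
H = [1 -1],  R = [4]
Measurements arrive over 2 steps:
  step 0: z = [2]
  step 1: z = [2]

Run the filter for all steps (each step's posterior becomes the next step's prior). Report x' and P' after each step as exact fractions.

step 0: x' = [-21/25, -47/25], P' = [69/25 33/25; 33/25 81/25]
step 1: x' = [-520/501, -1154/501], P' = [2732/501 1816/501; 1816/501 2504/501]

step 0: x̄ = F·x = [-3, 1]
step 0: P̄ = F·P·Fᵀ + Q = [6 -3; -3 9]
step 0: y = z − H·x̄ = [6]
step 0: S = H·P̄·Hᵀ + R = [25]
step 0: K = P̄·Hᵀ·S⁻¹ = [9/25; -12/25]
step 0: x' = x̄ + K·y = [-21/25, -47/25]
step 0: P' = (I − K·H)·P̄ = [69/25 33/25; 33/25 81/25]
step 1: x̄ = F·x = [-68/25, -26/25]
step 1: P̄ = F·P·Fᵀ + Q = [241/25 12/25; 12/25 184/25]
step 1: y = z − H·x̄ = [92/25]
step 1: S = H·P̄·Hᵀ + R = [501/25]
step 1: K = P̄·Hᵀ·S⁻¹ = [229/501; -172/501]
step 1: x' = x̄ + K·y = [-520/501, -1154/501]
step 1: P' = (I − K·H)·P̄ = [2732/501 1816/501; 1816/501 2504/501]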